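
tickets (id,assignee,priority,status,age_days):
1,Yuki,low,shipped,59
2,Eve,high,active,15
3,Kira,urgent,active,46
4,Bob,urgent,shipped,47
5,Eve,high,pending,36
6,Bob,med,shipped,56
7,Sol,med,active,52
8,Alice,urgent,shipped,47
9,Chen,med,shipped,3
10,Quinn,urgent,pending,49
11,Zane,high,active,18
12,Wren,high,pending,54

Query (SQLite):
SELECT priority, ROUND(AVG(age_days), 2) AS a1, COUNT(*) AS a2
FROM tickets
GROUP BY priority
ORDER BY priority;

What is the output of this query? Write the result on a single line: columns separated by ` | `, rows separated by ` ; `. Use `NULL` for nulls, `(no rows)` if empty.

Group tickets by priority.
Per group compute: ROUND(AVG(age_days), 2), COUNT(*).
  high: ids {2, 5, 11, 12} → ROUND(AVG(age_days), 2)=30.75, COUNT(*)=4
  low: ids {1} → ROUND(AVG(age_days), 2)=59, COUNT(*)=1
  med: ids {6, 7, 9} → ROUND(AVG(age_days), 2)=37, COUNT(*)=3
  urgent: ids {3, 4, 8, 10} → ROUND(AVG(age_days), 2)=47.25, COUNT(*)=4

high | 30.75 | 4 ; low | 59 | 1 ; med | 37 | 3 ; urgent | 47.25 | 4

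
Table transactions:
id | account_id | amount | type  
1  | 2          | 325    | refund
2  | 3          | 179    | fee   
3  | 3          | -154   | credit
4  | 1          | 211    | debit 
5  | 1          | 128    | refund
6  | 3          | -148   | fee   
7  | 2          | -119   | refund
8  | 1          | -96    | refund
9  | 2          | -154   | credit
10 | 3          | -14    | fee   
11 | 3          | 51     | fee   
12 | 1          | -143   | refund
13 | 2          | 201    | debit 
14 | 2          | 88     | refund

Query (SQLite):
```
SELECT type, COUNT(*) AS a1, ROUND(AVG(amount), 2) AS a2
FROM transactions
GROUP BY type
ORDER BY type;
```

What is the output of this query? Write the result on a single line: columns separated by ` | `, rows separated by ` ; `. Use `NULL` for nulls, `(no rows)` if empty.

credit | 2 | -154 ; debit | 2 | 206 ; fee | 4 | 17 ; refund | 6 | 30.5

Group transactions by type.
Per group compute: COUNT(*), ROUND(AVG(amount), 2).
  credit: ids {3, 9} → COUNT(*)=2, ROUND(AVG(amount), 2)=-154
  debit: ids {4, 13} → COUNT(*)=2, ROUND(AVG(amount), 2)=206
  fee: ids {2, 6, 10, 11} → COUNT(*)=4, ROUND(AVG(amount), 2)=17
  refund: ids {1, 5, 7, 8, 12, 14} → COUNT(*)=6, ROUND(AVG(amount), 2)=30.5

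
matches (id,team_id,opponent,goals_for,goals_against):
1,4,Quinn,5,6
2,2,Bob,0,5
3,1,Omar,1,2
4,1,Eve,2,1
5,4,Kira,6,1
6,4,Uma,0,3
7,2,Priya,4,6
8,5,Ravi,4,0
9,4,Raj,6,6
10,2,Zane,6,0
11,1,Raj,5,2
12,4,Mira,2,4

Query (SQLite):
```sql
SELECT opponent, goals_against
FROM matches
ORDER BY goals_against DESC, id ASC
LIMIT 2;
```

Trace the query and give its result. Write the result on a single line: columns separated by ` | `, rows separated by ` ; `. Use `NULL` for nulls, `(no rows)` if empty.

Quinn | 6 ; Priya | 6

Sort by goals_against desc, tiebreak id asc: (6, id=1), (6, id=7), (6, id=9), (5, id=2), (4, id=12) …. Take first 2.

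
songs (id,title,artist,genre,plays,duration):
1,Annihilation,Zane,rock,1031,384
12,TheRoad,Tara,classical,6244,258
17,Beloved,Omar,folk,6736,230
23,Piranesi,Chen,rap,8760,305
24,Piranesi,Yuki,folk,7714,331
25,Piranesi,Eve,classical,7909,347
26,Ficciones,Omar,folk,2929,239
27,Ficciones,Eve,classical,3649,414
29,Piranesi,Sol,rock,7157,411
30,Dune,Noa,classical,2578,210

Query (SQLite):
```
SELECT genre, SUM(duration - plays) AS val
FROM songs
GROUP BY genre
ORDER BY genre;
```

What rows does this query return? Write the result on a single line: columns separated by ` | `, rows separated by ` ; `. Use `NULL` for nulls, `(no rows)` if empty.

For each row compute duration - plays.
Group by genre; take SUM of the expression per group.
  classical: ids {12, 25, 27, 30} → SUM(duration - plays)=-19151
  folk: ids {17, 24, 26} → SUM(duration - plays)=-16579
  rap: ids {23} → SUM(duration - plays)=-8455
  rock: ids {1, 29} → SUM(duration - plays)=-7393

classical | -19151 ; folk | -16579 ; rap | -8455 ; rock | -7393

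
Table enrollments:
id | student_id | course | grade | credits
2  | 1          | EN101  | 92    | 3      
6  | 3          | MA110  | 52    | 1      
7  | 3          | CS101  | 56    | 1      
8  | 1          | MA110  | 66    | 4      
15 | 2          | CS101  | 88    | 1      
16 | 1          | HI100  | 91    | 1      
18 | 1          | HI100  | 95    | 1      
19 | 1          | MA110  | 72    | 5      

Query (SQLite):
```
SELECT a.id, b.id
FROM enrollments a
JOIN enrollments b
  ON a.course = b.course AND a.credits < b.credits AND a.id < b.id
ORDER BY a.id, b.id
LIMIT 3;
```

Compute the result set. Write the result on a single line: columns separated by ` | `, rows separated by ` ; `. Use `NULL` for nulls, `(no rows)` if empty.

Pairs (a,b) with same course, a.credits < b.credits, a.id < b.id.
course groups: CS101:{7,15} EN101:{2} HI100:{16,18} MA110:{6,8,19}
Ordered by (a.id, b.id); first 3.

6 | 8 ; 6 | 19 ; 8 | 19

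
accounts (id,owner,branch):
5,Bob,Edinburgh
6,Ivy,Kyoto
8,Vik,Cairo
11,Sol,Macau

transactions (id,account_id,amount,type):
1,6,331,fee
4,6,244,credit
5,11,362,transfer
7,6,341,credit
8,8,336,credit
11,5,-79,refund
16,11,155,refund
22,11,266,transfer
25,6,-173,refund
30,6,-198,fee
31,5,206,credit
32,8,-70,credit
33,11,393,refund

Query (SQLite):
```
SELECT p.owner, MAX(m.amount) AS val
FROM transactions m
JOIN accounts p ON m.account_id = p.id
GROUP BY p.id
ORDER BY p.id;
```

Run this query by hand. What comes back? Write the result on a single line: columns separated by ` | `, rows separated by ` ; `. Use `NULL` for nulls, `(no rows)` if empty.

Join each transactions row to its accounts via account_id.
Group joined rows by accounts.id; compute MAX(m.amount) per group.
  5: ids {11, 31} → MAX(m.amount)=206
  6: ids {1, 4, 7, 25, 30} → MAX(m.amount)=341
  8: ids {8, 32} → MAX(m.amount)=336
  11: ids {5, 16, 22, 33} → MAX(m.amount)=393

Bob | 206 ; Ivy | 341 ; Vik | 336 ; Sol | 393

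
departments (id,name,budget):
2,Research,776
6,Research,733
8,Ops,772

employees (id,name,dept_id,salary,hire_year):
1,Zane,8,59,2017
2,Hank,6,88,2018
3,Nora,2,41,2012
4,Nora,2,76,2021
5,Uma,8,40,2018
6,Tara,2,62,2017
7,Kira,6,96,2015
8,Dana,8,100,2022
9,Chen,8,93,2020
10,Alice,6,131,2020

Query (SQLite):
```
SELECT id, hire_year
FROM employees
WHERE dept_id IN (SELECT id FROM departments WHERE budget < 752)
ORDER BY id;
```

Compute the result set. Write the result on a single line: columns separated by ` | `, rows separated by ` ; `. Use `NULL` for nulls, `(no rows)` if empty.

Inner query: departments.id where budget < 752.
Outer: keep employees rows whose dept_id is in that set.
Inner query → {6}

2 | 2018 ; 7 | 2015 ; 10 | 2020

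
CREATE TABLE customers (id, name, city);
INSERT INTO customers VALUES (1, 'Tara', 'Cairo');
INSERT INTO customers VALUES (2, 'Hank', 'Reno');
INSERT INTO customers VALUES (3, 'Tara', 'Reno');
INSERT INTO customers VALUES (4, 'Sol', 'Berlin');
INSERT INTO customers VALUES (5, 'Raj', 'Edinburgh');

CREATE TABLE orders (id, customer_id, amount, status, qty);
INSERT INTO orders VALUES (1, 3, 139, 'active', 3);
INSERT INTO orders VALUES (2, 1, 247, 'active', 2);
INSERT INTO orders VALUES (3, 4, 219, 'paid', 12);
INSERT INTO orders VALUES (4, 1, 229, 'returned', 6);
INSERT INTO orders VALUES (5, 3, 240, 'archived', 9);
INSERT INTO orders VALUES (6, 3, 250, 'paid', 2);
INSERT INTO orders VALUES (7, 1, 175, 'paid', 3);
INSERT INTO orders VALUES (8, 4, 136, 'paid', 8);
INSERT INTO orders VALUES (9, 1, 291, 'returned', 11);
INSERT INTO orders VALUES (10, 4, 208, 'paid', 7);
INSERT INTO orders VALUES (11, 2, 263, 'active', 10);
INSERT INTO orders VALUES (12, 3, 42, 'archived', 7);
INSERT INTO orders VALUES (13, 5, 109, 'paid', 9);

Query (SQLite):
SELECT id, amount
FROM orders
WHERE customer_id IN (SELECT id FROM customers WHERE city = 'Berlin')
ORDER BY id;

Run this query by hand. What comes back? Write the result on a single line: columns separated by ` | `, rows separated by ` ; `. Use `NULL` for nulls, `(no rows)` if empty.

Inner query: customers.id where city = 'Berlin'.
Outer: keep orders rows whose customer_id is in that set.
Inner query → {4}

3 | 219 ; 8 | 136 ; 10 | 208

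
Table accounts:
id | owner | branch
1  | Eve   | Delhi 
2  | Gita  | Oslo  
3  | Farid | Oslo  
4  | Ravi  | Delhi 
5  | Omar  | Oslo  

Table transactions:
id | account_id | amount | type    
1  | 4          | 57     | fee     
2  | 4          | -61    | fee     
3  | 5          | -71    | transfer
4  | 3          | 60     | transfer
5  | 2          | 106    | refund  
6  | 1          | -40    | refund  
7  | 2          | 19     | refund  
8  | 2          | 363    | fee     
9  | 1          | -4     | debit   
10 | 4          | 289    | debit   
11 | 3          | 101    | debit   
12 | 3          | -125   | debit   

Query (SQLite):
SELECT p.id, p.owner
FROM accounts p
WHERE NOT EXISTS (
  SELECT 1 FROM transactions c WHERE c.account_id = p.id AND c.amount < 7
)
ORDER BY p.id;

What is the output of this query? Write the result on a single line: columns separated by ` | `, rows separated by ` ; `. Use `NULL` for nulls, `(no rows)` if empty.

For each accounts row, check whether any transactions with matching account_id has amount < 7.
Keep rows where that is false.

2 | Gita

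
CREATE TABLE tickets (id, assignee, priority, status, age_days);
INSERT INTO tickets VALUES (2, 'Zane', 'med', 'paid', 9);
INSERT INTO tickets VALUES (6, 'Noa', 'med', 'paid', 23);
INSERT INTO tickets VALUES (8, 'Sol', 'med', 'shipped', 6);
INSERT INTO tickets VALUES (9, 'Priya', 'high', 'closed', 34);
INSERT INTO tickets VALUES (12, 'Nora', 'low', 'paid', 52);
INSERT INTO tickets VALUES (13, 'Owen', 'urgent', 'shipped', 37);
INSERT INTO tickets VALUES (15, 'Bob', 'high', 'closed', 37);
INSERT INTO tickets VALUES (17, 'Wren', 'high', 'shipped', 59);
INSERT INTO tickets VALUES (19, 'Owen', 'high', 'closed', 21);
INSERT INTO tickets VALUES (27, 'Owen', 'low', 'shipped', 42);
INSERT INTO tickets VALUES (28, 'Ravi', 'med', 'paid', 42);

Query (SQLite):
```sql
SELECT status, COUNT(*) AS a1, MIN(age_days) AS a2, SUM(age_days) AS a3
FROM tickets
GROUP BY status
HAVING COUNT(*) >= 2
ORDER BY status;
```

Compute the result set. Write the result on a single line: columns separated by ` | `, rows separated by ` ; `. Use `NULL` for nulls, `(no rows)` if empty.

Group tickets by status.
Per group compute: COUNT(*), MIN(age_days), SUM(age_days).
HAVING: drop groups with fewer than 2 rows.
  closed: ids {9, 15, 19} → COUNT(*)=3, MIN(age_days)=21, SUM(age_days)=92
  paid: ids {2, 6, 12, 28} → COUNT(*)=4, MIN(age_days)=9, SUM(age_days)=126
  shipped: ids {8, 13, 17, 27} → COUNT(*)=4, MIN(age_days)=6, SUM(age_days)=144

closed | 3 | 21 | 92 ; paid | 4 | 9 | 126 ; shipped | 4 | 6 | 144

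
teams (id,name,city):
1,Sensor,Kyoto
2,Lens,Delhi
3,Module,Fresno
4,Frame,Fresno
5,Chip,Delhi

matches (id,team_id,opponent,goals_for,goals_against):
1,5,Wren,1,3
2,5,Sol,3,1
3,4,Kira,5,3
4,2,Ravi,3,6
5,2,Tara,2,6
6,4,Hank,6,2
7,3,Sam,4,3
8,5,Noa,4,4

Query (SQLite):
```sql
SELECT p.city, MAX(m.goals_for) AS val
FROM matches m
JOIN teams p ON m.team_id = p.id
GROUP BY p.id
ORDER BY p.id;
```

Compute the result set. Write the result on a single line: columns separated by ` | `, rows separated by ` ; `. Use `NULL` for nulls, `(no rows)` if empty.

Join each matches row to its teams via team_id.
Group joined rows by teams.id; compute MAX(m.goals_for) per group.
  2: ids {4, 5} → MAX(m.goals_for)=3
  3: ids {7} → MAX(m.goals_for)=4
  4: ids {3, 6} → MAX(m.goals_for)=6
  5: ids {1, 2, 8} → MAX(m.goals_for)=4

Delhi | 3 ; Fresno | 4 ; Fresno | 6 ; Delhi | 4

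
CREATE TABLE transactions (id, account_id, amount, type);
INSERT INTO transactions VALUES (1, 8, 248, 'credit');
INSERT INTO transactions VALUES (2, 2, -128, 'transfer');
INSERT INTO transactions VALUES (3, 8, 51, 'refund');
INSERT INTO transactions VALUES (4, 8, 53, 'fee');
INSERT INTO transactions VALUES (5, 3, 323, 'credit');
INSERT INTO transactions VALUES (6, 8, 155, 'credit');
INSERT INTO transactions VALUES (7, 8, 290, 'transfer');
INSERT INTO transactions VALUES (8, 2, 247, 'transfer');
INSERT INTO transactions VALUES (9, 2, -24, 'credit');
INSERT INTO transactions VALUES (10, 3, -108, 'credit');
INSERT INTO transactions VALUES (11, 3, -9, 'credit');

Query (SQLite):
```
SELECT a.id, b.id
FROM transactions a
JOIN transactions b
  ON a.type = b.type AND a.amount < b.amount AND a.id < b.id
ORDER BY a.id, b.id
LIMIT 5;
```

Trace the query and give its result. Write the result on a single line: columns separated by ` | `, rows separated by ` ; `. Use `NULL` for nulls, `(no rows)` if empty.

1 | 5 ; 2 | 7 ; 2 | 8 ; 9 | 11 ; 10 | 11

Pairs (a,b) with same type, a.amount < b.amount, a.id < b.id.
type groups: credit:{1,5,6,9,10,11} fee:{4} refund:{3} transfer:{2,7,8}
Ordered by (a.id, b.id); first 5.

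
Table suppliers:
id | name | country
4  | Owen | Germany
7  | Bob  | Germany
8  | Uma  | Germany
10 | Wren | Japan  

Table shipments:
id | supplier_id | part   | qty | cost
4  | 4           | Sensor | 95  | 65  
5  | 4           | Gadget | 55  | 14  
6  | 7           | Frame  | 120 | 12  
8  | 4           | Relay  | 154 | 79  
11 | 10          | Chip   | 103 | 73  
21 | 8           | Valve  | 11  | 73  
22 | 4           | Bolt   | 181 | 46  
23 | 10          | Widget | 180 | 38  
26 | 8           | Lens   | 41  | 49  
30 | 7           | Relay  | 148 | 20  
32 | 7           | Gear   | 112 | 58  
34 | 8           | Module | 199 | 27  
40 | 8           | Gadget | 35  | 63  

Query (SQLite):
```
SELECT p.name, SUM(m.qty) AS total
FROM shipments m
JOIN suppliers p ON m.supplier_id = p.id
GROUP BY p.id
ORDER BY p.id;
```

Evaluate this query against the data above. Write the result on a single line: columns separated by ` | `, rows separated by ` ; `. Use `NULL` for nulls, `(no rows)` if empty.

Join each shipments row to its suppliers via supplier_id.
Group joined rows by suppliers.id; compute SUM(m.qty) per group.
  4: ids {4, 5, 8, 22} → SUM(m.qty)=485
  7: ids {6, 30, 32} → SUM(m.qty)=380
  8: ids {21, 26, 34, 40} → SUM(m.qty)=286
  10: ids {11, 23} → SUM(m.qty)=283

Owen | 485 ; Bob | 380 ; Uma | 286 ; Wren | 283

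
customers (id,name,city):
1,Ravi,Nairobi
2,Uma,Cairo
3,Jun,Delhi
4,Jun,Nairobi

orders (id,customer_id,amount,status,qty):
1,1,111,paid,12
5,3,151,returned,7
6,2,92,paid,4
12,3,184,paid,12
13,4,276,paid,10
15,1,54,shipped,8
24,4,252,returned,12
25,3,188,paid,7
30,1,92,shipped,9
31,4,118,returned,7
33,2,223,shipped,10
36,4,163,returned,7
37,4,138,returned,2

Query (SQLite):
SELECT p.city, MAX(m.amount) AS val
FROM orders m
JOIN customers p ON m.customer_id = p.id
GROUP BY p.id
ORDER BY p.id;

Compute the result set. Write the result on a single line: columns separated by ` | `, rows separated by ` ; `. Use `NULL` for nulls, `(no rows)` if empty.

Nairobi | 111 ; Cairo | 223 ; Delhi | 188 ; Nairobi | 276

Join each orders row to its customers via customer_id.
Group joined rows by customers.id; compute MAX(m.amount) per group.
  1: ids {1, 15, 30} → MAX(m.amount)=111
  2: ids {6, 33} → MAX(m.amount)=223
  3: ids {5, 12, 25} → MAX(m.amount)=188
  4: ids {13, 24, 31, 36, 37} → MAX(m.amount)=276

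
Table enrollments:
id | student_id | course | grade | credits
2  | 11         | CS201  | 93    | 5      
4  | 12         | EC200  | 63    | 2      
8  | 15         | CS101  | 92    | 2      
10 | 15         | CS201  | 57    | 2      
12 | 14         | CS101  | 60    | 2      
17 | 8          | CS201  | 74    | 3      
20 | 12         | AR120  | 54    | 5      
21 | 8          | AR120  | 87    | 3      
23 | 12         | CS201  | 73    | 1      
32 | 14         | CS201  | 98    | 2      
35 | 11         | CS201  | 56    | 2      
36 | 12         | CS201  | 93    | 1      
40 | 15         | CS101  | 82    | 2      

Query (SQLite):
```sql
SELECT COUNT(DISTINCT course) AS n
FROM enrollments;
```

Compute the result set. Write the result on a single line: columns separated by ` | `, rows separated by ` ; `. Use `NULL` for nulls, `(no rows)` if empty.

4

Count distinct non-NULL course values.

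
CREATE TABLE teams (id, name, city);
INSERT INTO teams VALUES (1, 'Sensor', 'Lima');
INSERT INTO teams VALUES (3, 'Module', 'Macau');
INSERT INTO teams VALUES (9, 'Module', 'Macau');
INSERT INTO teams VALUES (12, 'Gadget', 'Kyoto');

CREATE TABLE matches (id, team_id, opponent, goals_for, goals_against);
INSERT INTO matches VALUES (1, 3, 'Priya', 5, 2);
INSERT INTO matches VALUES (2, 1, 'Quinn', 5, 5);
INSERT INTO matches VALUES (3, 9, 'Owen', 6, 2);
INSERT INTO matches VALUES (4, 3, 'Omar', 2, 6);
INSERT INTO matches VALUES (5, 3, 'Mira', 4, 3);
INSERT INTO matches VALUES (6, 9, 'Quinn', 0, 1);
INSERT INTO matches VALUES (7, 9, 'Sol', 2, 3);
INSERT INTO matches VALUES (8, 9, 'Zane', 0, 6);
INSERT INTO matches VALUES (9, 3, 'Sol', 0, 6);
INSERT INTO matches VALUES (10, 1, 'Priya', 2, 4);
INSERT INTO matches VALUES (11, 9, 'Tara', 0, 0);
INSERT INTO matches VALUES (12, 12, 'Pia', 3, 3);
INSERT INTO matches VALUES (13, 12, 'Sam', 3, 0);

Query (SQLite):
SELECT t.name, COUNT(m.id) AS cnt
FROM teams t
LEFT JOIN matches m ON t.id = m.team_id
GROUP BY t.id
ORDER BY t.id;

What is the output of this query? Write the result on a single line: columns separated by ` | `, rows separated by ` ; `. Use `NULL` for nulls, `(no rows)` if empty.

Sensor | 2 ; Module | 4 ; Module | 5 ; Gadget | 2

LEFT JOIN keeps every teams row; unmatched ones get NULL for matches columns.
Group by teams.id and compute COUNT(m.id). COUNT(col) of an all-NULL group is 0.
  1: ids {2, 10} → COUNT(m.id)=2
  3: ids {1, 4, 5, 9} → COUNT(m.id)=4
  9: ids {3, 6, 7, 8, 11} → COUNT(m.id)=5
  12: ids {12, 13} → COUNT(m.id)=2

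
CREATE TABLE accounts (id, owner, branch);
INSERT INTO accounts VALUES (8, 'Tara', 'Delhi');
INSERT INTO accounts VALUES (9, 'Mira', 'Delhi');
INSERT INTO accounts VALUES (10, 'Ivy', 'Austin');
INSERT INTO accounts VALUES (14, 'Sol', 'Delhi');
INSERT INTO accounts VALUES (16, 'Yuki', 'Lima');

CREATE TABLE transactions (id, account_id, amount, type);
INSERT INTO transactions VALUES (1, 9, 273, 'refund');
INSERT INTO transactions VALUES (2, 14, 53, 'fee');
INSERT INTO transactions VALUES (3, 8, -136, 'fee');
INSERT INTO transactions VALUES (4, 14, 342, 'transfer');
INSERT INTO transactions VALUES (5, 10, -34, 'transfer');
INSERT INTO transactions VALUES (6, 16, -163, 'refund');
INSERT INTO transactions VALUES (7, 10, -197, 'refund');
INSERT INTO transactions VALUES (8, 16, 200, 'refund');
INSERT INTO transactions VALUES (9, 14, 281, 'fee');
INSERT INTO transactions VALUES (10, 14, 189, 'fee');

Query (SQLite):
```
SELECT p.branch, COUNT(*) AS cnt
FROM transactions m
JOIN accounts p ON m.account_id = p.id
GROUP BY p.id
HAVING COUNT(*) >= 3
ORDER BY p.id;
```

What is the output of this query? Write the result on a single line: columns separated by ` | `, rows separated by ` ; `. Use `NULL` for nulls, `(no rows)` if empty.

Delhi | 4

Join each transactions row to its accounts via account_id.
Group joined rows by accounts.id; compute COUNT(*) per group.
HAVING: keep groups with count ≥ 3.
  8: ids {3} → COUNT(*)=1
  9: ids {1} → COUNT(*)=1
  10: ids {5, 7} → COUNT(*)=2
  14: ids {2, 4, 9, 10} → COUNT(*)=4
  16: ids {6, 8} → COUNT(*)=2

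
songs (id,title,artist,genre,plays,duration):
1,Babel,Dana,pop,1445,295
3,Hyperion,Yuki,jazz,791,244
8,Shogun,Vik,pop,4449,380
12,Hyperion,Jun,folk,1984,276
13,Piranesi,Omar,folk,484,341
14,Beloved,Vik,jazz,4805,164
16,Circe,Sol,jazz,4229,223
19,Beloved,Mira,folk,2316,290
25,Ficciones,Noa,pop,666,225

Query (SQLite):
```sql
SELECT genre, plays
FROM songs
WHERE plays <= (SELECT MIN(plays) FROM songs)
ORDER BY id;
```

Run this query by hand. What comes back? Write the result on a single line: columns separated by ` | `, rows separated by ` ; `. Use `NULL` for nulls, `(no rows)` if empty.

folk | 484

Scalar subquery: MIN(plays) over all songs rows = 484.
Keep rows where plays <= that value.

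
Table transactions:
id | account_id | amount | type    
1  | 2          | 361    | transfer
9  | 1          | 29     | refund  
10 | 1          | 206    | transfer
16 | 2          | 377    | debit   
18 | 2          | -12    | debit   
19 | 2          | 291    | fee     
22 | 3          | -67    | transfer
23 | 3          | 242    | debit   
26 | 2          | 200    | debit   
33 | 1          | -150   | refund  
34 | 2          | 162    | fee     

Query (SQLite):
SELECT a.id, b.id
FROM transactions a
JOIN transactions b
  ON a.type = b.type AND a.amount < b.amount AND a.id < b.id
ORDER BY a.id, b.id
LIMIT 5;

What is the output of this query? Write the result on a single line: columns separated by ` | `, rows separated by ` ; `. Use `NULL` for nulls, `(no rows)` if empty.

18 | 23 ; 18 | 26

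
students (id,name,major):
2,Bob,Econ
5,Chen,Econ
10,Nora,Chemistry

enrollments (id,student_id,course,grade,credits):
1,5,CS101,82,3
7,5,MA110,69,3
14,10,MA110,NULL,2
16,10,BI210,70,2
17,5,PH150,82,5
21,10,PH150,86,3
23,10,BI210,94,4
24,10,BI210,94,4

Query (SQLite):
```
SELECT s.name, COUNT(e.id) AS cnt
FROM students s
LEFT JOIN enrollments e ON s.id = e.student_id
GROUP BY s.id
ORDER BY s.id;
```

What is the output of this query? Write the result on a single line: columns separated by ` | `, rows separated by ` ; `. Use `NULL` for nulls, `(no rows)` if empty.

Bob | 0 ; Chen | 3 ; Nora | 5

LEFT JOIN keeps every students row; unmatched ones get NULL for enrollments columns.
Group by students.id and compute COUNT(e.id). COUNT(col) of an all-NULL group is 0.
  2: ids {—} → COUNT(e.id)=0
  5: ids {1, 7, 17} → COUNT(e.id)=3
  10: ids {14, 16, 21, 23, 24} → COUNT(e.id)=5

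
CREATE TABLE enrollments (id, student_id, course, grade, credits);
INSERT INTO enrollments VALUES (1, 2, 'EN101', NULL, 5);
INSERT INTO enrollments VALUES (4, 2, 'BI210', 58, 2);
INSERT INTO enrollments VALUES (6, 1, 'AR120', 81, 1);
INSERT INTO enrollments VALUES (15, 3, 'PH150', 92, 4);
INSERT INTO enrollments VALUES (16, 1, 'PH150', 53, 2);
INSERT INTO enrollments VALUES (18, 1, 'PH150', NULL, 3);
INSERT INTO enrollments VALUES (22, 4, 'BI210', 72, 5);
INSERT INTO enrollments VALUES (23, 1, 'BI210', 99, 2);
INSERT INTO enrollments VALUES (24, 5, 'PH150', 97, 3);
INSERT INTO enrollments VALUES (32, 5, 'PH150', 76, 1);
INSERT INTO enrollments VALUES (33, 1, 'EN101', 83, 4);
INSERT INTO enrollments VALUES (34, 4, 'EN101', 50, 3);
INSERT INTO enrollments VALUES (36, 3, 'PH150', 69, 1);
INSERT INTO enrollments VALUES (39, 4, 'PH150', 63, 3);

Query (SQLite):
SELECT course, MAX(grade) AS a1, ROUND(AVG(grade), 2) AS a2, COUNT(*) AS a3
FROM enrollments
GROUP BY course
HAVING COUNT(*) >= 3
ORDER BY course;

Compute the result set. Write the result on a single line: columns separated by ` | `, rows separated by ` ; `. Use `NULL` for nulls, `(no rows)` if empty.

BI210 | 99 | 76.33 | 3 ; EN101 | 83 | 66.5 | 3 ; PH150 | 97 | 75 | 7

Group enrollments by course.
Per group compute: MAX(grade), ROUND(AVG(grade), 2), COUNT(*).
HAVING: drop groups with fewer than 3 rows.
  AR120: ids {6} → MAX(grade)=81, ROUND(AVG(grade), 2)=81, COUNT(*)=1
  BI210: ids {4, 22, 23} → MAX(grade)=99, ROUND(AVG(grade), 2)=76.33, COUNT(*)=3
  EN101: ids {1, 33, 34} → MAX(grade)=83, ROUND(AVG(grade), 2)=66.5, COUNT(*)=3
  PH150: ids {15, 16, 18, 24, 32, 36, 39} → MAX(grade)=97, ROUND(AVG(grade), 2)=75, COUNT(*)=7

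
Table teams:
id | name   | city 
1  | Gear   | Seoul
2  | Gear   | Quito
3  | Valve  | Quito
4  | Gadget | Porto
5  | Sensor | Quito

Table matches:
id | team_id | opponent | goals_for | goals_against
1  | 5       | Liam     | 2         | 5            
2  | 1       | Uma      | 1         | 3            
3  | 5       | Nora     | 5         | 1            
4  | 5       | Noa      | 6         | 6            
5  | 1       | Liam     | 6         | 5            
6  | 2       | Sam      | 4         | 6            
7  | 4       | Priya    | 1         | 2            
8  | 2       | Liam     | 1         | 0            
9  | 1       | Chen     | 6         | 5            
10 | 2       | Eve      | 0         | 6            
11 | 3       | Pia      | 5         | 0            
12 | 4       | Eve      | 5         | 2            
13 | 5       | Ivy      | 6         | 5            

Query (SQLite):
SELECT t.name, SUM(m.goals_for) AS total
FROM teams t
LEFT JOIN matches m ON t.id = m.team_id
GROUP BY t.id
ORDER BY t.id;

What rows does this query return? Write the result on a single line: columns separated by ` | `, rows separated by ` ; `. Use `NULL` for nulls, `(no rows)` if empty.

Gear | 13 ; Gear | 5 ; Valve | 5 ; Gadget | 6 ; Sensor | 19

LEFT JOIN keeps every teams row; unmatched ones get NULL for matches columns.
Group by teams.id and compute SUM(m.goals_for). SUM over an all-NULL group is NULL.
  1: ids {2, 5, 9} → SUM(m.goals_for)=13
  2: ids {6, 8, 10} → SUM(m.goals_for)=5
  3: ids {11} → SUM(m.goals_for)=5
  4: ids {7, 12} → SUM(m.goals_for)=6
  5: ids {1, 3, 4, 13} → SUM(m.goals_for)=19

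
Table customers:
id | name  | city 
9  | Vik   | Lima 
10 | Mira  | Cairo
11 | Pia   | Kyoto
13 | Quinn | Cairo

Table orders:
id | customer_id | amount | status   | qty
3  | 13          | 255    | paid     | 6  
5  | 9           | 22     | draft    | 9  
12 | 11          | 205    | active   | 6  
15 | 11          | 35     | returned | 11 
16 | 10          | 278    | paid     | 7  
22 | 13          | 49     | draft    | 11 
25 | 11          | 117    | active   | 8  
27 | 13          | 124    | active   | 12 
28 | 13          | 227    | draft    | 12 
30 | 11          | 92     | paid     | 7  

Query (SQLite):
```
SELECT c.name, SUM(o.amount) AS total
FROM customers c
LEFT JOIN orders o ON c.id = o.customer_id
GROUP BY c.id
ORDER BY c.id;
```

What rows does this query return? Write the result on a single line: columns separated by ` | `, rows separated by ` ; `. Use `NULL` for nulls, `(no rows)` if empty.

LEFT JOIN keeps every customers row; unmatched ones get NULL for orders columns.
Group by customers.id and compute SUM(o.amount). SUM over an all-NULL group is NULL.
  9: ids {5} → SUM(o.amount)=22
  10: ids {16} → SUM(o.amount)=278
  11: ids {12, 15, 25, 30} → SUM(o.amount)=449
  13: ids {3, 22, 27, 28} → SUM(o.amount)=655

Vik | 22 ; Mira | 278 ; Pia | 449 ; Quinn | 655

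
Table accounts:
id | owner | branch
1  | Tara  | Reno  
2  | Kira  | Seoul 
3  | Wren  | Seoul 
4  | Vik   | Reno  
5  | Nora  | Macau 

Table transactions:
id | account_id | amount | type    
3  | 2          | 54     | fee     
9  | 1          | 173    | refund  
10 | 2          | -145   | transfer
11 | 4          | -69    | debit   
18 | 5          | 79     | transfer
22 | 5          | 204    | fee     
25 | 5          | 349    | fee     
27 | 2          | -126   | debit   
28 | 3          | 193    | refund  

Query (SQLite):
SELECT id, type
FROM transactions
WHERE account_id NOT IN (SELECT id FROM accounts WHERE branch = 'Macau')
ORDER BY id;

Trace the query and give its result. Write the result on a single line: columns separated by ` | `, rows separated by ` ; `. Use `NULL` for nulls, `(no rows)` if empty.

3 | fee ; 9 | refund ; 10 | transfer ; 11 | debit ; 27 | debit ; 28 | refund

Inner query: accounts.id where branch = 'Macau'.
Outer: keep transactions rows whose account_id is not in that set.
Inner query → {5}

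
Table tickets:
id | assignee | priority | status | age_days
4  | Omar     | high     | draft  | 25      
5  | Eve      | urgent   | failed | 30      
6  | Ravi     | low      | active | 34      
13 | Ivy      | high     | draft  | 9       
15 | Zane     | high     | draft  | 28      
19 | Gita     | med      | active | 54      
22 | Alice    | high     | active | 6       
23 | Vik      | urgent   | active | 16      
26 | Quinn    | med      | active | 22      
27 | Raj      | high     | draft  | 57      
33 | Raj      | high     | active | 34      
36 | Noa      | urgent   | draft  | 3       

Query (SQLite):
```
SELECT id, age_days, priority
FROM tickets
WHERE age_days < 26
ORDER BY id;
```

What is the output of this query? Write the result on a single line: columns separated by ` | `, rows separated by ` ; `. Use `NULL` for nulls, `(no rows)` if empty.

4 | 25 | high ; 13 | 9 | high ; 22 | 6 | high ; 23 | 16 | urgent ; 26 | 22 | med ; 36 | 3 | urgent

age_days < 26: ids {4, 13, 22, 23, 26, 36}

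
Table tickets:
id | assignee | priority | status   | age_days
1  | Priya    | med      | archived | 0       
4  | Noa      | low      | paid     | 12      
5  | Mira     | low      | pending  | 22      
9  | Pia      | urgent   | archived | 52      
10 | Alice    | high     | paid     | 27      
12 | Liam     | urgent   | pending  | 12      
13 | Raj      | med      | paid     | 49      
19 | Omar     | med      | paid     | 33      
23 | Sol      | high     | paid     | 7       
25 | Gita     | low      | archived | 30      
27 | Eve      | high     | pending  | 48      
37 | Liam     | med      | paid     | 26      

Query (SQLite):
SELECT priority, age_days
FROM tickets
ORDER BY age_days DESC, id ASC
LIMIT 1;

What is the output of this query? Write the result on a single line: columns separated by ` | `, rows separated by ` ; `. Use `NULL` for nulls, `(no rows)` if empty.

Sort by age_days desc, tiebreak id asc: (52, id=9), (49, id=13), (48, id=27), (33, id=19) …. Take first 1.

urgent | 52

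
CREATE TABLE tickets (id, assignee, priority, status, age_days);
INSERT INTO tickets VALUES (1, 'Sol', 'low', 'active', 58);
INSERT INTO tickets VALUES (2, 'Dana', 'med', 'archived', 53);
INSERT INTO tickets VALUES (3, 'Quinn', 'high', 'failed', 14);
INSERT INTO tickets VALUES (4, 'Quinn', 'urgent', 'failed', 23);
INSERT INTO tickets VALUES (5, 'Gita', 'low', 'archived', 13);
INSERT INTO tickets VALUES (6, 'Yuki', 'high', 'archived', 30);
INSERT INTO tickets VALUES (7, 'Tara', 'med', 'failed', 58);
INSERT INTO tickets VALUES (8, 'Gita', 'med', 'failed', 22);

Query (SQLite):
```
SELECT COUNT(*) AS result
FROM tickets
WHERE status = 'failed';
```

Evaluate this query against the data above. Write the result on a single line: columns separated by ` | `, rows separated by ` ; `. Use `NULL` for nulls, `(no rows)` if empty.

Rows where status='failed' → age_days values: [14, 23, 58, 22].
COUNT(*) counts rows → 4.

4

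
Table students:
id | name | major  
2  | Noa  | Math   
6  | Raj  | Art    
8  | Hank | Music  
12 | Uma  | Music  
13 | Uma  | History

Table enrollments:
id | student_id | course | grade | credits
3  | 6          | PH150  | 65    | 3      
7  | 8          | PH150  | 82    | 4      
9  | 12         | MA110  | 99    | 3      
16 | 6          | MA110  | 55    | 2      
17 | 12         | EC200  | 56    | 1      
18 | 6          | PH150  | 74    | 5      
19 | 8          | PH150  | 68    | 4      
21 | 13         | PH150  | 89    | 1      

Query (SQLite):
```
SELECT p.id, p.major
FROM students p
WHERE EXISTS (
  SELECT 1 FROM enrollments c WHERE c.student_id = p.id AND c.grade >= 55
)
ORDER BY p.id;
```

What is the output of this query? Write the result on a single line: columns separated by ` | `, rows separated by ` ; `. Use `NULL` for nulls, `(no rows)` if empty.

6 | Art ; 8 | Music ; 12 | Music ; 13 | History

For each students row, check whether any enrollments with matching student_id has grade >= 55.
Keep rows where that is true.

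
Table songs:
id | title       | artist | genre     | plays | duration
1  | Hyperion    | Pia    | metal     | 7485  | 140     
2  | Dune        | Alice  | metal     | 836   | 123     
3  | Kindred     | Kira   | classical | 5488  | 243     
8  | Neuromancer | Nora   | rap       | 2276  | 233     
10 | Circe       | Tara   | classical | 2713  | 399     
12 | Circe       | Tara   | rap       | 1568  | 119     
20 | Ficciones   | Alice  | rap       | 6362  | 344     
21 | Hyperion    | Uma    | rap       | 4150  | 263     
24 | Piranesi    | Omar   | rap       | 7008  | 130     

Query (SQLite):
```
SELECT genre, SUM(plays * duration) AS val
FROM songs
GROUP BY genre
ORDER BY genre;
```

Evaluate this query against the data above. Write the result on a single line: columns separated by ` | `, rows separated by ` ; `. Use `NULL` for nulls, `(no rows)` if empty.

classical | 2416071 ; metal | 1150728 ; rap | 4907918

For each row compute plays * duration.
Group by genre; take SUM of the expression per group.
  classical: ids {3, 10} → SUM(plays * duration)=2416071
  metal: ids {1, 2} → SUM(plays * duration)=1150728
  rap: ids {8, 12, 20, 21, 24} → SUM(plays * duration)=4907918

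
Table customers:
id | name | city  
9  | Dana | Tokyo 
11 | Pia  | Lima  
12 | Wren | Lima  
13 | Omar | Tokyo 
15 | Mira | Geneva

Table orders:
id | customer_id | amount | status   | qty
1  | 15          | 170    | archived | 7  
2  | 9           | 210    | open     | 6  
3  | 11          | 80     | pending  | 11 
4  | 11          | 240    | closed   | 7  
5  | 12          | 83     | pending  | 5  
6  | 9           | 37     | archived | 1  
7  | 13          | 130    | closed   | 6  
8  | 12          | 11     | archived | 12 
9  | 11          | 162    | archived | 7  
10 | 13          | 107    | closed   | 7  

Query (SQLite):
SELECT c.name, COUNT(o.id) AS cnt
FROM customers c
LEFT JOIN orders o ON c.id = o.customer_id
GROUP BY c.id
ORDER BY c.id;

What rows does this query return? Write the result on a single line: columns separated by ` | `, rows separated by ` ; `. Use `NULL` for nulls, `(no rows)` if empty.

Dana | 2 ; Pia | 3 ; Wren | 2 ; Omar | 2 ; Mira | 1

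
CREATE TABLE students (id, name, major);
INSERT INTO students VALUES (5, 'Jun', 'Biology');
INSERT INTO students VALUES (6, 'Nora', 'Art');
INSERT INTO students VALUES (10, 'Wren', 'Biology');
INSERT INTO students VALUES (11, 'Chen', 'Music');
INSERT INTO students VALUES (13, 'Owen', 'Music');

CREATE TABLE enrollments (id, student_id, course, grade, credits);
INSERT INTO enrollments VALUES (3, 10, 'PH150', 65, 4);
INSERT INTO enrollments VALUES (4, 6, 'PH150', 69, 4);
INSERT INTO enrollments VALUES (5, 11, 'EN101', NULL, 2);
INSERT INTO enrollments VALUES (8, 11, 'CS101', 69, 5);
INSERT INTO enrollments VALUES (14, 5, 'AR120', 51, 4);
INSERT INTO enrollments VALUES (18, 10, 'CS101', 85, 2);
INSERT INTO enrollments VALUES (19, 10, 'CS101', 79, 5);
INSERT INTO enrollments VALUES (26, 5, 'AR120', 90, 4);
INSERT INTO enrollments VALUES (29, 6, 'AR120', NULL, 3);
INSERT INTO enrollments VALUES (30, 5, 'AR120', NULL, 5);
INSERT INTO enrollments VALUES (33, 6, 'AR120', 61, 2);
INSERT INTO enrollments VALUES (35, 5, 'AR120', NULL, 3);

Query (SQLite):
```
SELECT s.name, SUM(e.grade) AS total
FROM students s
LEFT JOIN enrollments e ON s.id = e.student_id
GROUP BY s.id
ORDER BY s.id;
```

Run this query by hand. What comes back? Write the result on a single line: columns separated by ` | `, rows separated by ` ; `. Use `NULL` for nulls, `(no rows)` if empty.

Jun | 141 ; Nora | 130 ; Wren | 229 ; Chen | 69 ; Owen | NULL

LEFT JOIN keeps every students row; unmatched ones get NULL for enrollments columns.
Group by students.id and compute SUM(e.grade). SUM over an all-NULL group is NULL.
  5: ids {14, 26, 30, 35} → SUM(e.grade)=141
  6: ids {4, 29, 33} → SUM(e.grade)=130
  10: ids {3, 18, 19} → SUM(e.grade)=229
  11: ids {5, 8} → SUM(e.grade)=69
  13: ids {—} → SUM(e.grade)=NULL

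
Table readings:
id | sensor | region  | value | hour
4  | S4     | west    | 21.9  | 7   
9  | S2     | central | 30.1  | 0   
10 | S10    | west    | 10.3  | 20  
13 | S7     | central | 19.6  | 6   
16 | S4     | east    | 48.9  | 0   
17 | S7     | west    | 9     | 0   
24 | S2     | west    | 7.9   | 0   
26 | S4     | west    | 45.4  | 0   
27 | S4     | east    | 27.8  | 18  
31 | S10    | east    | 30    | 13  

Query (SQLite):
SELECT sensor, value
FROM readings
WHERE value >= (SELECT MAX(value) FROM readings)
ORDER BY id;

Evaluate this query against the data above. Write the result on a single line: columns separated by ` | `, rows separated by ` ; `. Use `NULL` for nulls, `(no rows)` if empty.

Scalar subquery: MAX(value) over all readings rows = 48.9.
Keep rows where value >= that value.

S4 | 48.9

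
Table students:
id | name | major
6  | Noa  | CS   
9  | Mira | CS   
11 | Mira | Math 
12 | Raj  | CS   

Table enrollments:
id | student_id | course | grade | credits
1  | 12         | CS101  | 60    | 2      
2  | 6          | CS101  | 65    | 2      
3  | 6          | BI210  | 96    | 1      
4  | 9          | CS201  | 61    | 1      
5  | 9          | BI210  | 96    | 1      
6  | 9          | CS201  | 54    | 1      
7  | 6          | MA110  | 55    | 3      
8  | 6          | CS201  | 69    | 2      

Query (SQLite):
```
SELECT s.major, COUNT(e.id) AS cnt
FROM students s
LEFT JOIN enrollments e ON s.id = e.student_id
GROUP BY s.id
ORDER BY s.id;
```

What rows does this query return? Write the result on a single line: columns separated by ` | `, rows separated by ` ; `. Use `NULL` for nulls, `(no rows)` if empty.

CS | 4 ; CS | 3 ; Math | 0 ; CS | 1

LEFT JOIN keeps every students row; unmatched ones get NULL for enrollments columns.
Group by students.id and compute COUNT(e.id). COUNT(col) of an all-NULL group is 0.
  6: ids {2, 3, 7, 8} → COUNT(e.id)=4
  9: ids {4, 5, 6} → COUNT(e.id)=3
  11: ids {—} → COUNT(e.id)=0
  12: ids {1} → COUNT(e.id)=1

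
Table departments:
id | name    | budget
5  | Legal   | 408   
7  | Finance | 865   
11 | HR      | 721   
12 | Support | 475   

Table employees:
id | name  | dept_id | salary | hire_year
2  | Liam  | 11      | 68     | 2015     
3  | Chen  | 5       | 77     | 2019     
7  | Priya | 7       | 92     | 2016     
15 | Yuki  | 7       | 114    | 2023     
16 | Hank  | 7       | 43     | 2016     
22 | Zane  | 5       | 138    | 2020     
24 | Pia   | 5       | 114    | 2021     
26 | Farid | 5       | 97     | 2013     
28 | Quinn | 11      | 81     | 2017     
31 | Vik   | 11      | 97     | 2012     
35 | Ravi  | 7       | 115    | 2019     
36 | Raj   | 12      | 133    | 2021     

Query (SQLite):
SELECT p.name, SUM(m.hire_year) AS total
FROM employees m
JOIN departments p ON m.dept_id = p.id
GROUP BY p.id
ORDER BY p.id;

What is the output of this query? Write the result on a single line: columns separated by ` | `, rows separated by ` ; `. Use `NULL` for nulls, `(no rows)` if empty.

Legal | 8073 ; Finance | 8074 ; HR | 6044 ; Support | 2021

Join each employees row to its departments via dept_id.
Group joined rows by departments.id; compute SUM(m.hire_year) per group.
  5: ids {3, 22, 24, 26} → SUM(m.hire_year)=8073
  7: ids {7, 15, 16, 35} → SUM(m.hire_year)=8074
  11: ids {2, 28, 31} → SUM(m.hire_year)=6044
  12: ids {36} → SUM(m.hire_year)=2021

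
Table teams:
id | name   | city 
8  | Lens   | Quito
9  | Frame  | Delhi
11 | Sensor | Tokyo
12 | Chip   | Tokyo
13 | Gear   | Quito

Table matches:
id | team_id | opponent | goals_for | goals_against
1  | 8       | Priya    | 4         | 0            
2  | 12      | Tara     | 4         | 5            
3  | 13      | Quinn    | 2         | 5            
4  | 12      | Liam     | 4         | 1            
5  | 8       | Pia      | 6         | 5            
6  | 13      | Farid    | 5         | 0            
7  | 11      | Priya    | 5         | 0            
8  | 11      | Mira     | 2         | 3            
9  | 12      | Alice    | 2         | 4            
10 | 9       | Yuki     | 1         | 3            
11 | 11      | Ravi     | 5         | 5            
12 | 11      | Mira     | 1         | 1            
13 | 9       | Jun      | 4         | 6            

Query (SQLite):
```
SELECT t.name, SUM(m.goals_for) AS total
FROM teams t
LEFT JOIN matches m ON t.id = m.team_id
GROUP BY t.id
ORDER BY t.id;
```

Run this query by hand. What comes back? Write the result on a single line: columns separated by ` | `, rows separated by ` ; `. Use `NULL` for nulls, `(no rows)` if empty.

Lens | 10 ; Frame | 5 ; Sensor | 13 ; Chip | 10 ; Gear | 7

LEFT JOIN keeps every teams row; unmatched ones get NULL for matches columns.
Group by teams.id and compute SUM(m.goals_for). SUM over an all-NULL group is NULL.
  8: ids {1, 5} → SUM(m.goals_for)=10
  9: ids {10, 13} → SUM(m.goals_for)=5
  11: ids {7, 8, 11, 12} → SUM(m.goals_for)=13
  12: ids {2, 4, 9} → SUM(m.goals_for)=10
  13: ids {3, 6} → SUM(m.goals_for)=7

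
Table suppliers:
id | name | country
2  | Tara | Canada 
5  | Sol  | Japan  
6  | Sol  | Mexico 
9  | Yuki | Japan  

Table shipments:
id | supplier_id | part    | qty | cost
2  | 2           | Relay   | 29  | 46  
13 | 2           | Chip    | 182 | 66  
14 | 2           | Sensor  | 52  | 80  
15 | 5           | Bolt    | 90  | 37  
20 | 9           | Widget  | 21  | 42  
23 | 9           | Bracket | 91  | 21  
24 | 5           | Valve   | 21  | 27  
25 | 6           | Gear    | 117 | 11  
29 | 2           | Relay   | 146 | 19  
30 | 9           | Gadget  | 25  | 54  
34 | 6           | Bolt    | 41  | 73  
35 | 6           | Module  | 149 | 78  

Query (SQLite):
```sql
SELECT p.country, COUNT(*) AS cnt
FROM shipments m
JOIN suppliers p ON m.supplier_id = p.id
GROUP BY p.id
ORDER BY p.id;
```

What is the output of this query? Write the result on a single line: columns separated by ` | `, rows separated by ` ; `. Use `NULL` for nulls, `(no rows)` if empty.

Canada | 4 ; Japan | 2 ; Mexico | 3 ; Japan | 3

Join each shipments row to its suppliers via supplier_id.
Group joined rows by suppliers.id; compute COUNT(*) per group.
  2: ids {2, 13, 14, 29} → COUNT(*)=4
  5: ids {15, 24} → COUNT(*)=2
  6: ids {25, 34, 35} → COUNT(*)=3
  9: ids {20, 23, 30} → COUNT(*)=3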